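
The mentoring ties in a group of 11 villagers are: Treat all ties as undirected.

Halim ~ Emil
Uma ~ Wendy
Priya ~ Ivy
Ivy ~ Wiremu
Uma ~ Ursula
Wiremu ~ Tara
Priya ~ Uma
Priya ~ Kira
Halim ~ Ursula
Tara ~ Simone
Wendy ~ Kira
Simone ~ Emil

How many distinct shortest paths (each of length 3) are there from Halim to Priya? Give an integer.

1

The shortest distance is 3, and the only length-3 path is Halim–Ursula–Uma–Priya. So there is exactly 1 shortest path.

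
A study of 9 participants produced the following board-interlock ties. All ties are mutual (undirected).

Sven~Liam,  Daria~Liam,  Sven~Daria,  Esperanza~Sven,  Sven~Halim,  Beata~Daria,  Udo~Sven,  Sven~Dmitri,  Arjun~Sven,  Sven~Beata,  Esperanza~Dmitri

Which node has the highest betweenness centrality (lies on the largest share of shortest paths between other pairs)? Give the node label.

Unnormalized betweenness of each node: Arjun:0, Beata:0, Daria:1/2, Dmitri:0, Esperanza:0, Halim:0, Liam:0, Sven:49/2, Udo:0.
Sven has the largest value, 49/2, making it the main broker — the node through which the most shortest paths run.

Sven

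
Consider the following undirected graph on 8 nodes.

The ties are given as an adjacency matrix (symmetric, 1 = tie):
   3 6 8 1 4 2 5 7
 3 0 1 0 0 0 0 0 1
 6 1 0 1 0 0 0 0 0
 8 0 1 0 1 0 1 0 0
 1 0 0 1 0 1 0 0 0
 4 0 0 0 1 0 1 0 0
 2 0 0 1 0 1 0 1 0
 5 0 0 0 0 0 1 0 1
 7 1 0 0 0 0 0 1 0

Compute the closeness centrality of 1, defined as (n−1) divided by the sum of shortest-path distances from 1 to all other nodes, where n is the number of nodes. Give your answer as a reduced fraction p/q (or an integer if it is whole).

Distances from 1: 2:2, 3:3, 4:1, 5:3, 6:2, 7:4, 8:1. Sum = 16.
n = 8, so closeness = 7/16.

7/16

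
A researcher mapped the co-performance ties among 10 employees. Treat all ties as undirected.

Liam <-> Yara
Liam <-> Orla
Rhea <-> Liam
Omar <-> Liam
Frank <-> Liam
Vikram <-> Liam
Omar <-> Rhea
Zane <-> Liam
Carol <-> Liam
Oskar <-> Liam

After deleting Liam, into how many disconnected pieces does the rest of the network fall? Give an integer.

Without Liam, the remaining ties split the others into: {Orla}; {Frank}; {Omar, Rhea}; {Zane}; {Carol}; {Vikram}; {Oskar}; {Yara}.
That's 8 separate components.

8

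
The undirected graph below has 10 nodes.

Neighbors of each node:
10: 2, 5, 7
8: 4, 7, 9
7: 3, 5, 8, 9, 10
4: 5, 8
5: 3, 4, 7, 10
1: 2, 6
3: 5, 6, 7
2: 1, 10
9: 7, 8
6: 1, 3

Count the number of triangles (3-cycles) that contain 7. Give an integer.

7's neighbors: 3, 5, 8, 9, and 10.
Neighbor pairs that are themselves tied: 7–3–5; 7–5–10; 7–8–9. Each forms one triangle with 7, for 3 in total.

3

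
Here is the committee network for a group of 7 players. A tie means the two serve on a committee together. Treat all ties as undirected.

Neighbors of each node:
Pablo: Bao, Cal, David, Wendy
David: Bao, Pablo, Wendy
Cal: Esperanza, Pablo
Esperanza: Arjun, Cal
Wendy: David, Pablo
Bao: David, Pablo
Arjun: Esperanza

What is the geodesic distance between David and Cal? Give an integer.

One shortest route is David – Pablo – Cal, which uses 2 edges, and David and Cal are not directly tied, so nothing shorter exists. So d(David,Cal) = 2.

2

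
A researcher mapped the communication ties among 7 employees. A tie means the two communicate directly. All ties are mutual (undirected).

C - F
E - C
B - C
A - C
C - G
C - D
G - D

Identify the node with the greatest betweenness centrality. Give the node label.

C

Unnormalized betweenness of each node: A:0, B:0, C:14, D:0, E:0, F:0, G:0.
C has the largest value, 14, making it the main broker — the node through which the most shortest paths run.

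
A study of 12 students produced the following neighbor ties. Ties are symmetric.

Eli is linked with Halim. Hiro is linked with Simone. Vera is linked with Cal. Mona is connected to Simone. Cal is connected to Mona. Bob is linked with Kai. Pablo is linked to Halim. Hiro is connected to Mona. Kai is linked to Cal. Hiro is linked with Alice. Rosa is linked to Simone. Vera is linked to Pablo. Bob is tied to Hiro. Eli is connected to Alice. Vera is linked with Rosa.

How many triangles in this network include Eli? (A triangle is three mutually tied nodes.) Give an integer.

0

Eli's neighbors are Alice and Halim, but none of them are tied to each other, so no triangle contains Eli.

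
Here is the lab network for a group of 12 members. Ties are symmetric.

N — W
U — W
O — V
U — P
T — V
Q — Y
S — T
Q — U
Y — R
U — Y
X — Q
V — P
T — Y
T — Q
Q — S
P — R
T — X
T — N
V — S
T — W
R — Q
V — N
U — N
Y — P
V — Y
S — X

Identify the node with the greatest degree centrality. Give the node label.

T

Degrees — N:4, O:1, P:4, Q:6, R:3, S:4, T:7, U:5, V:6, W:3, X:3, Y:6.
The maximum is 7, attained only by T.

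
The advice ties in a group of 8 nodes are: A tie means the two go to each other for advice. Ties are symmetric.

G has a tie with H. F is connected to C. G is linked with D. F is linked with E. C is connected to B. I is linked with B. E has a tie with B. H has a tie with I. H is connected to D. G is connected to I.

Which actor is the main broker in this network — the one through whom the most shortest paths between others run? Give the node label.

B

Unnormalized betweenness of each node: B:25/2, C:5/2, D:0, E:5/2, F:1/2, G:5/2, H:5/2, I:12.
B has the largest value, 25/2, making it the main broker — the node through which the most shortest paths run.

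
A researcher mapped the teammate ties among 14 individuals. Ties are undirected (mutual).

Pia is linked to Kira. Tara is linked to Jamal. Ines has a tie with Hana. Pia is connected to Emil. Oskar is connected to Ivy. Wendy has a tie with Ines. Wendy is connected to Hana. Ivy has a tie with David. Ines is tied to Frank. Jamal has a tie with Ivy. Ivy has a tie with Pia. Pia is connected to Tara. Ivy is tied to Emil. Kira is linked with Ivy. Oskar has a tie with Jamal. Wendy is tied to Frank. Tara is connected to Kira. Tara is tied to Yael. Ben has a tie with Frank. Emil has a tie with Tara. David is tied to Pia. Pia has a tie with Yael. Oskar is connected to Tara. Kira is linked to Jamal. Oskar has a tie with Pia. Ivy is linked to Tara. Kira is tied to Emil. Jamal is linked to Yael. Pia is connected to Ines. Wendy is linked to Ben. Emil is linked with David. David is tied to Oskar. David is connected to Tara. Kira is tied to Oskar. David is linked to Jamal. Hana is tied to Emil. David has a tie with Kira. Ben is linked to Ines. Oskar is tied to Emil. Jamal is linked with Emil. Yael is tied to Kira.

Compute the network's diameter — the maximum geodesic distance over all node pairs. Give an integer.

Eccentricity of each node (its greatest distance to any other): Ben:4, David:3, Emil:3, Frank:4, Hana:3, Ines:3, Ivy:3, Jamal:4, Kira:3, Oskar:3, Pia:2, Tara:3, Wendy:3, Yael:3.
The maximum eccentricity is 4, realized for instance by the pair Ben–Jamal via Ben – Ines – Pia – Oskar – Jamal. So the diameter is 4.

4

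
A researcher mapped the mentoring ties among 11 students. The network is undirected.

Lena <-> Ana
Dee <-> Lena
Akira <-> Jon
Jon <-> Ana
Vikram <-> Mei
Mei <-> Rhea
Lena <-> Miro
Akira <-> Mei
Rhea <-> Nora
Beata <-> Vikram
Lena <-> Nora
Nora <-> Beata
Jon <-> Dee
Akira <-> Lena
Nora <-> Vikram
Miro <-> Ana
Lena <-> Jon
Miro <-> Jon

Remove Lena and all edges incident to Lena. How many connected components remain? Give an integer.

1

Lena's neighbors (Akira, Ana, Dee, Jon, Miro, and Nora) remain reachable from one another through other ties, so the rest of the network stays in one piece.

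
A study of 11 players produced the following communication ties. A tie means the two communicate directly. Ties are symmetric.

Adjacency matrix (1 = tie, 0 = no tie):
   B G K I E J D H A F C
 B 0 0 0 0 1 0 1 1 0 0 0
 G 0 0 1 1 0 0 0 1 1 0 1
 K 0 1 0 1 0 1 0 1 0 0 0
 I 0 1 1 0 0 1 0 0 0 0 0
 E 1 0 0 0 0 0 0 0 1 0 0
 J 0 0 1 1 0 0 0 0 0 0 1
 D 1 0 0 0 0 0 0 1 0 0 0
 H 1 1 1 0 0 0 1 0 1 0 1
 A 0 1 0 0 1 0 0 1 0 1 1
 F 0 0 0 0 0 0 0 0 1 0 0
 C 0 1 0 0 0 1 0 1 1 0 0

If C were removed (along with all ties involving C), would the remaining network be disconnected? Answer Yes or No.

Even without C, every remaining node can still reach every other (the residual graph is connected), so C is not a cut vertex.

No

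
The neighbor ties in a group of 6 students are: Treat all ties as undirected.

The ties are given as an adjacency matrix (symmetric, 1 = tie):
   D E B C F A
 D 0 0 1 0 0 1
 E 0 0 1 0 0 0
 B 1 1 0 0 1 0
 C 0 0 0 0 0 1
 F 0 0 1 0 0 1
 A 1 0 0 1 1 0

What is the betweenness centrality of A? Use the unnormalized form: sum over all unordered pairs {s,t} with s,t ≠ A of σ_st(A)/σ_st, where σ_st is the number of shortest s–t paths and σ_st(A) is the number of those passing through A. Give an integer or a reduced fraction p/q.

9/2

Pairs whose geodesics pass through A — D–C: 1; D–F: 1/2; E–C: 2/2; B–C: 2/2; C–F: 1.
All other pairs contribute 0.
Summing the contributions gives betweenness(A) = 9/2.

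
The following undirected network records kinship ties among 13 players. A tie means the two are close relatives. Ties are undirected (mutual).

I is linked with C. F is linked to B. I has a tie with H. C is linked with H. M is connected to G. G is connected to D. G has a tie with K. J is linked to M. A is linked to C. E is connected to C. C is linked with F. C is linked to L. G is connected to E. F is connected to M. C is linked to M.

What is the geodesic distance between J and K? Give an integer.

3

One shortest route is J – M – G – K, which uses 3 edges, and at distance 2 from J we only reach {C, F, G}, which does not include K. So d(J,K) = 3.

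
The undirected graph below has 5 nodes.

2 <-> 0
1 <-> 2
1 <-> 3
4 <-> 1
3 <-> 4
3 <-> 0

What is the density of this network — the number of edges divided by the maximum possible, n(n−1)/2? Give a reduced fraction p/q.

There are 6 edges and 5 nodes, so the maximum possible is C(5,2) = 10.
Density = 6/10 = 3/5.

3/5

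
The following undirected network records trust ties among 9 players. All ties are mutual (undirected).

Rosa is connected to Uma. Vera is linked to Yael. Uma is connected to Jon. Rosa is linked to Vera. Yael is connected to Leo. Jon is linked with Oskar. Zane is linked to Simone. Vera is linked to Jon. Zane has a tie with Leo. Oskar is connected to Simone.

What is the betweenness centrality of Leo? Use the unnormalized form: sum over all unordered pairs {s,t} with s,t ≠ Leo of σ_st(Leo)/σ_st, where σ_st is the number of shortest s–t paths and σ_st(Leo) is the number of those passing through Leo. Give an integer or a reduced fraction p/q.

4

Pairs whose geodesics pass through Leo — Rosa–Zane: 1; Vera–Zane: 1; Yael–Zane: 1; Yael–Simone: 1.
All other pairs contribute 0.
Summing the contributions gives betweenness(Leo) = 4.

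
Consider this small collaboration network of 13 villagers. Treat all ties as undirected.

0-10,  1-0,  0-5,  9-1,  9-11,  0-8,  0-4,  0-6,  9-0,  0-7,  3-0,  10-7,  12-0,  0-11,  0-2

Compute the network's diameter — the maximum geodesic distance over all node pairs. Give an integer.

Eccentricity of each node (its greatest distance to any other): 0:1, 1:2, 2:2, 3:2, 4:2, 5:2, 6:2, 7:2, 8:2, 9:2, 10:2, 11:2, 12:2.
The maximum eccentricity is 2, realized for instance by the pair 1–7 via 1 – 0 – 7. So the diameter is 2.

2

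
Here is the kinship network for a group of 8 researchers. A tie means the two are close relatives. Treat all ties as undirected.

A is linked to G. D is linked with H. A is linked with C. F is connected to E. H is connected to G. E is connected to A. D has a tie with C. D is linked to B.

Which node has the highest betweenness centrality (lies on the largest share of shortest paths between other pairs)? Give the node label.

A

Unnormalized betweenness of each node: A:11, B:0, C:6, D:7, E:6, F:0, G:3, H:2.
A has the largest value, 11, making it the main broker — the node through which the most shortest paths run.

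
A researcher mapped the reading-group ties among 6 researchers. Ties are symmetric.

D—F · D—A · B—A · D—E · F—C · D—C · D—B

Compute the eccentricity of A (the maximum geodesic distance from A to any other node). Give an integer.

Distances from A: B:1, C:2, D:1, E:2, F:2.
The largest is 2 (to C, E, and F), so the eccentricity of A is 2.

2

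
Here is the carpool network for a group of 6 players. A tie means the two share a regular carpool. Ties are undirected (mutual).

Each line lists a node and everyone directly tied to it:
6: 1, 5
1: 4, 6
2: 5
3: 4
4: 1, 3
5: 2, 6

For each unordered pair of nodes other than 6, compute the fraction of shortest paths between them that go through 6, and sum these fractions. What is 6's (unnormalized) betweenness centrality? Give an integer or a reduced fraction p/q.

6

Pairs whose geodesics pass through 6 — 2–3: 1; 2–4: 1; 2–1: 1; 3–5: 1; 5–4: 1; 5–1: 1.
All other pairs contribute 0.
Summing the contributions gives betweenness(6) = 6.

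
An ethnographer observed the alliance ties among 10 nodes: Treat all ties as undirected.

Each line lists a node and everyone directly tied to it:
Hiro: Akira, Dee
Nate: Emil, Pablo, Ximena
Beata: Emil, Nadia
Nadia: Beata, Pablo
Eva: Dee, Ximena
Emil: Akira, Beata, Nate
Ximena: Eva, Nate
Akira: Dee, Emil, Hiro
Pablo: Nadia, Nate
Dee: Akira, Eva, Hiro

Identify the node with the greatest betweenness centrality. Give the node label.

Emil

Unnormalized betweenness of each node: Akira:10, Beata:4, Dee:9/2, Emil:29/2, Eva:7/2, Hiro:0, Nadia:1, Nate:23/2, Pablo:3, Ximena:5.
Emil has the largest value, 29/2, making it the main broker — the node through which the most shortest paths run.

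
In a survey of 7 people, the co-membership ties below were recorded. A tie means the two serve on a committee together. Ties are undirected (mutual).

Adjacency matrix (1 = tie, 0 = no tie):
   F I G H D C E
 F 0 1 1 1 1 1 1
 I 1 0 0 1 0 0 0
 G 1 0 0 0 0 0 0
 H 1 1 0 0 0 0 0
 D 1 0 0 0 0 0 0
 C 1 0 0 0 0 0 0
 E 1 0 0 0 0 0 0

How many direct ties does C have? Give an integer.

C is directly tied to F. That is 1 neighbor, so the degree of C is 1.

1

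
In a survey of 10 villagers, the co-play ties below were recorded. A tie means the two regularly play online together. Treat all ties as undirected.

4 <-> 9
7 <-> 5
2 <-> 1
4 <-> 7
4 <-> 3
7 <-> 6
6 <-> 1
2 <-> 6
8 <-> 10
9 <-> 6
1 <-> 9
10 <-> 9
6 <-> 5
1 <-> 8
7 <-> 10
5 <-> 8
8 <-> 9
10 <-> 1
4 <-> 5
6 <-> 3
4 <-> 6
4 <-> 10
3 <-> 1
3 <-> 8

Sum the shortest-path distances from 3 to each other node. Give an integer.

14

Distances from 3: 1:1, 2:2, 4:1, 5:2, 6:1, 7:2, 8:1, 9:2, 10:2.
Sum = 1 + 2 + 1 + 2 + 1 + 2 + 1 + 2 + 2 = 14.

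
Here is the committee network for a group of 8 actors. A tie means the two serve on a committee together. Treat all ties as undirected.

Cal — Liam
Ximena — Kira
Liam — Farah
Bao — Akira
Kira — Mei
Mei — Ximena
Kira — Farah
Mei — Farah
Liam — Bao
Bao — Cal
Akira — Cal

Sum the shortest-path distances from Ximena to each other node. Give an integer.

20

Distances from Ximena: Akira:5, Bao:4, Cal:4, Farah:2, Kira:1, Liam:3, Mei:1.
Sum = 5 + 4 + 4 + 2 + 1 + 3 + 1 = 20.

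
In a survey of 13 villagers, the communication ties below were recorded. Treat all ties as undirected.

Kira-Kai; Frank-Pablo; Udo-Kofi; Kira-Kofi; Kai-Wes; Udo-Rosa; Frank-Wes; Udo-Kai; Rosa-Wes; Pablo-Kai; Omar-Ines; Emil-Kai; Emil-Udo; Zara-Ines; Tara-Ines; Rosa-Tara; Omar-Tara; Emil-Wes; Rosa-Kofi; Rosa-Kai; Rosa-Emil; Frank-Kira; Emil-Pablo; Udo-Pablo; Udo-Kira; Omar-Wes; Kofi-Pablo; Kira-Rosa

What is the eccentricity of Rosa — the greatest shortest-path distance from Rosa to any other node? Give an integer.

3

Distances from Rosa: Emil:1, Frank:2, Ines:2, Kai:1, Kira:1, Kofi:1, Omar:2, Pablo:2, Tara:1, Udo:1, Wes:1, Zara:3.
The largest is 3 (to Zara), so the eccentricity of Rosa is 3.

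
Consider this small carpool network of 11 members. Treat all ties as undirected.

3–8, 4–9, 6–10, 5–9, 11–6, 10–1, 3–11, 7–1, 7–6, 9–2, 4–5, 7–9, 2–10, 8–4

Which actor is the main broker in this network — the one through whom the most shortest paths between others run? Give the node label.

Unnormalized betweenness of each node: 1:1/2, 2:7/2, 3:4, 4:17/2, 5:0, 6:10, 7:10, 8:5, 9:31/2, 10:5, 11:6.
9 has the largest value, 31/2, making it the main broker — the node through which the most shortest paths run.

9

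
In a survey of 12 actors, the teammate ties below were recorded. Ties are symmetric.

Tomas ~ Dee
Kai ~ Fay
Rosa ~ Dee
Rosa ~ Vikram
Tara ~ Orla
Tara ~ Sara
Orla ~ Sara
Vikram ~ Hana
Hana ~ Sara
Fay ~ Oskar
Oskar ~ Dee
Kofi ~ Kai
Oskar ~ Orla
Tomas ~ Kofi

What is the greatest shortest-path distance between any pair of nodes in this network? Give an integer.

Eccentricity of each node (its greatest distance to any other): Dee:3, Fay:4, Hana:5, Kai:5, Kofi:5, Orla:4, Oskar:3, Rosa:4, Sara:5, Tara:5, Tomas:4, Vikram:5.
The maximum eccentricity is 5, realized for instance by the pair Kofi–Hana via Kofi – Tomas – Dee – Rosa – Vikram – Hana. So the diameter is 5.

5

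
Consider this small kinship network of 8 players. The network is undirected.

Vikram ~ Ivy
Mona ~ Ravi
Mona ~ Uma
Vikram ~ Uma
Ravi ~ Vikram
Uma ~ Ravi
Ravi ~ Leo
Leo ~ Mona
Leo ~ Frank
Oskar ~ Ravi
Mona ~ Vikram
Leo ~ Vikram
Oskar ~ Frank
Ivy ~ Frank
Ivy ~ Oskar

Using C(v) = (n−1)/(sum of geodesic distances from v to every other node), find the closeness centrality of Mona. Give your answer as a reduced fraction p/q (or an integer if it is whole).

Distances from Mona: Frank:2, Ivy:2, Leo:1, Oskar:2, Ravi:1, Uma:1, Vikram:1. Sum = 10.
n = 8, so closeness = 7/10.

7/10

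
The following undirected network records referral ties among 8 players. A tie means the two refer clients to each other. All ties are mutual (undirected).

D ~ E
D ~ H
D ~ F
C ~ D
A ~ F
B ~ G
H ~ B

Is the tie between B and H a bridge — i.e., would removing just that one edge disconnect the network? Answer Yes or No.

Without the B–H edge there is no alternate route between B and H, so the network disconnects. It is a bridge.

Yes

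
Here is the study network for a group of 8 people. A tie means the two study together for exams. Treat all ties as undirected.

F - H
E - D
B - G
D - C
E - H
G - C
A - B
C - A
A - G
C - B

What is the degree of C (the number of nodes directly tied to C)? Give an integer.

4

C is directly tied to A, B, D, and G. That is 4 neighbors, so the degree of C is 4.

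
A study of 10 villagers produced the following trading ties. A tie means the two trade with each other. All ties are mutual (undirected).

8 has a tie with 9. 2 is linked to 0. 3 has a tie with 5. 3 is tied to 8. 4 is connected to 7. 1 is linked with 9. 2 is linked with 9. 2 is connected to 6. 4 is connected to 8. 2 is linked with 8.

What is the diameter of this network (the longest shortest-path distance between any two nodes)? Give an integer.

Eccentricity of each node (its greatest distance to any other): 0:4, 1:4, 2:3, 3:3, 4:3, 5:4, 6:4, 7:4, 8:2, 9:3.
The maximum eccentricity is 4, realized for instance by the pair 7–6 via 7 – 4 – 8 – 2 – 6. So the diameter is 4.

4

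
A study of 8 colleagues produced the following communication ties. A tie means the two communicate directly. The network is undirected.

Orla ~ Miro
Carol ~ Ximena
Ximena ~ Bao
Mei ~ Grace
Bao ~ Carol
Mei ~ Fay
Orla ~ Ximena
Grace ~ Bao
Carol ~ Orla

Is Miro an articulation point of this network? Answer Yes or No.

No

Even without Miro, every remaining node can still reach every other (the residual graph is connected), so Miro is not a cut vertex.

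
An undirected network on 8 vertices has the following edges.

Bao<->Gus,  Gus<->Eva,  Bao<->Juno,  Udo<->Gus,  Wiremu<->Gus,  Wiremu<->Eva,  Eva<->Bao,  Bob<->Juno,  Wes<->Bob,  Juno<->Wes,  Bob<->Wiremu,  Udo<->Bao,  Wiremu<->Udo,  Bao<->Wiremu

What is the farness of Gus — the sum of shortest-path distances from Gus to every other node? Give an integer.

Distances from Gus: Bao:1, Bob:2, Eva:1, Juno:2, Udo:1, Wes:3, Wiremu:1.
Sum = 1 + 2 + 1 + 2 + 1 + 3 + 1 = 11.

11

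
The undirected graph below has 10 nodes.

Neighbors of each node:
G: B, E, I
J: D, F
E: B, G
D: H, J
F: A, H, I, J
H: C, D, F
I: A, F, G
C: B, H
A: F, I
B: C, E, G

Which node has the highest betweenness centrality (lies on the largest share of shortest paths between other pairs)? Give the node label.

F

Unnormalized betweenness of each node: A:0, B:16/3, C:6, D:4/3, E:0, F:37/3, G:22/3, H:59/6, I:9, J:11/6.
F has the largest value, 37/3, making it the main broker — the node through which the most shortest paths run.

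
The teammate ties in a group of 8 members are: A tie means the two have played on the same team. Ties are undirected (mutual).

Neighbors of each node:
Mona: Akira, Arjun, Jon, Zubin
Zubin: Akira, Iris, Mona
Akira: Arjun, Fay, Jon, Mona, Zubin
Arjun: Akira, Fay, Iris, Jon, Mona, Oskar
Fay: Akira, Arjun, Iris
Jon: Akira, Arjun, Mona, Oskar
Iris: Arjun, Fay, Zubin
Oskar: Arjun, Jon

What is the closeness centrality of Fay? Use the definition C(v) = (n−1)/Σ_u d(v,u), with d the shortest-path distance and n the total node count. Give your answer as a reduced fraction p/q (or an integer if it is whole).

Distances from Fay: Akira:1, Arjun:1, Iris:1, Jon:2, Mona:2, Oskar:2, Zubin:2. Sum = 11.
n = 8, so closeness = 7/11.

7/11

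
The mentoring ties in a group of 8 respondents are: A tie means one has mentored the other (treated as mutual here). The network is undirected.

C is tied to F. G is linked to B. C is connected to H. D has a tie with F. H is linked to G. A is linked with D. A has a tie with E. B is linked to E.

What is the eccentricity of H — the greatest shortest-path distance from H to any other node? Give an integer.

4

Distances from H: A:4, B:2, C:1, D:3, E:3, F:2, G:1.
The largest is 4 (to A), so the eccentricity of H is 4.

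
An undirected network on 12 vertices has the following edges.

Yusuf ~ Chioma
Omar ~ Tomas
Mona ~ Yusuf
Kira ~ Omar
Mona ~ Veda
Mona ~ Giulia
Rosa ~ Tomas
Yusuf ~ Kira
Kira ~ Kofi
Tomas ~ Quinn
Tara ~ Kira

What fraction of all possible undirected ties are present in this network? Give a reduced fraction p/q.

1/6

There are 11 edges and 12 nodes, so the maximum possible is C(12,2) = 66.
Density = 11/66 = 1/6.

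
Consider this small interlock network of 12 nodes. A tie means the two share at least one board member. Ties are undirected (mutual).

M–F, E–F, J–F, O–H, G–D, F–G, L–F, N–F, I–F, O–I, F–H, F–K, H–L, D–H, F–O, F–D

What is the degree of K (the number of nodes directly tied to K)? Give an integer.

K is directly tied to F. That is 1 neighbor, so the degree of K is 1.

1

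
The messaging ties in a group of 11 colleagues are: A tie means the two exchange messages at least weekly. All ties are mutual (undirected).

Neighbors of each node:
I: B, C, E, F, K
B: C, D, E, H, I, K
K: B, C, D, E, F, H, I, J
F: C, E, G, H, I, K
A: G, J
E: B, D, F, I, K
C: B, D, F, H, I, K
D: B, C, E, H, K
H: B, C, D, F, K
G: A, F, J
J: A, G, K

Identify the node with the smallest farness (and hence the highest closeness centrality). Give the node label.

Farness (sum of distances to all others) for each node — A:24, B:16, C:15, D:17, E:16, F:14, G:19, H:16, I:16, J:17, K:12.
The smallest farness is 12, for K, so K has the highest closeness.

K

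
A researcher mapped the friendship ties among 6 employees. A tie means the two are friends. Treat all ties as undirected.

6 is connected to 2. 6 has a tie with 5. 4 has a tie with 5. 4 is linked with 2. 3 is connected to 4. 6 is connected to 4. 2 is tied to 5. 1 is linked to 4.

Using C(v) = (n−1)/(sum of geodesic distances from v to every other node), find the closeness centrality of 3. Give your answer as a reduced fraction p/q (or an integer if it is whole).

5/9

Distances from 3: 1:2, 2:2, 4:1, 5:2, 6:2. Sum = 9.
n = 6, so closeness = 5/9.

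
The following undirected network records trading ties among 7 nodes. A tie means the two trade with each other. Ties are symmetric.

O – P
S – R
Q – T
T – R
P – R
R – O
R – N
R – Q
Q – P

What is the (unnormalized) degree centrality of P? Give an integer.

3

P is directly tied to O, Q, and R. That is 3 neighbors, so the degree of P is 3.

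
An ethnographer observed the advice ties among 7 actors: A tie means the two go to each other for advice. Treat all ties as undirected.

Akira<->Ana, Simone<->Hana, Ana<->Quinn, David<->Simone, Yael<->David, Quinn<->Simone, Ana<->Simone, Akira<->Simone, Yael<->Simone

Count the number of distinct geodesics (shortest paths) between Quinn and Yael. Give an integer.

1

The shortest distance is 2, and the only length-2 path is Quinn–Simone–Yael. So there is exactly 1 shortest path.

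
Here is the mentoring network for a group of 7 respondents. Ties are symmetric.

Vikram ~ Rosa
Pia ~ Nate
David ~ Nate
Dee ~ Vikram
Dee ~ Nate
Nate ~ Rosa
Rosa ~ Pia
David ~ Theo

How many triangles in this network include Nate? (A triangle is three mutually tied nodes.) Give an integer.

1

Nate's neighbors: David, Dee, Pia, and Rosa.
Neighbor pairs that are themselves tied: Nate–Pia–Rosa. Each forms one triangle with Nate, for 1 in total.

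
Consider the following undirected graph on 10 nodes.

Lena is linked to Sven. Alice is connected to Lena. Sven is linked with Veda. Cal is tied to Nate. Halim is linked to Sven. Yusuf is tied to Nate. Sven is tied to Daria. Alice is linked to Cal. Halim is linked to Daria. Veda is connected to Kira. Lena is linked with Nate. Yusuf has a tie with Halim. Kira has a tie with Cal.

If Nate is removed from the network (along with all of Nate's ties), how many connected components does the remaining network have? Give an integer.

Nate's neighbors (Cal, Lena, and Yusuf) remain reachable from one another through other ties, so the rest of the network stays in one piece.

1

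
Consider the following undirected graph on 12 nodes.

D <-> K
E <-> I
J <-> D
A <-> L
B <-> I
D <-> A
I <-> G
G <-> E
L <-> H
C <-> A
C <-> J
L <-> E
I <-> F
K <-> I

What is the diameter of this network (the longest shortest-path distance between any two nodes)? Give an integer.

5

Eccentricity of each node (its greatest distance to any other): A:4, B:5, C:5, D:3, E:4, F:5, G:4, H:4, I:4, J:4, K:4, L:3.
The maximum eccentricity is 5, realized for instance by the pair B–C via B – I – K – D – A – C. So the diameter is 5.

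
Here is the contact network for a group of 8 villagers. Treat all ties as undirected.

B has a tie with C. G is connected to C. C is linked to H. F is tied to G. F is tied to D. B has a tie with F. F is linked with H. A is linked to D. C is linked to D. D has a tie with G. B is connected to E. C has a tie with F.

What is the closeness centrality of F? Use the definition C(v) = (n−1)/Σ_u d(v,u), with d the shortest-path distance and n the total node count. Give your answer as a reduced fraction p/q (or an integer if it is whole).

Distances from F: A:2, B:1, C:1, D:1, E:2, G:1, H:1. Sum = 9.
n = 8, so closeness = 7/9.

7/9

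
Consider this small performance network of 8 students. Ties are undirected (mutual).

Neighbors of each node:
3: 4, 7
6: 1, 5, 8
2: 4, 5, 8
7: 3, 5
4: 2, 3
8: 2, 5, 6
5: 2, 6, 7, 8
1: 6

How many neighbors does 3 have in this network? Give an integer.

2

3 is directly tied to 4 and 7. That is 2 neighbors, so the degree of 3 is 2.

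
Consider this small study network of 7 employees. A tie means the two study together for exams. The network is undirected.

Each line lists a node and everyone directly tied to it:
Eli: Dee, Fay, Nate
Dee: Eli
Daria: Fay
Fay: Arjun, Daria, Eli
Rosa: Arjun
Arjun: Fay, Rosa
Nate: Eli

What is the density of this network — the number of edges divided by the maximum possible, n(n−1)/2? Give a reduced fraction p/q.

2/7

There are 6 edges and 7 nodes, so the maximum possible is C(7,2) = 21.
Density = 6/21 = 2/7.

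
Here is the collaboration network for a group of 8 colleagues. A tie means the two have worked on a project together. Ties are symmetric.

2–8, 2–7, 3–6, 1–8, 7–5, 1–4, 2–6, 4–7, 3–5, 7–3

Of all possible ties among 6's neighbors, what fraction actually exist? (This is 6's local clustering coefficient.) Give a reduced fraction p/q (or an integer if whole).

0

6's neighbors: 2 and 3 (k = 2).
Possible neighbor pairs: C(2,2) = 1. Edges among them: none → e = 0.
Clustering(6) = 0/1.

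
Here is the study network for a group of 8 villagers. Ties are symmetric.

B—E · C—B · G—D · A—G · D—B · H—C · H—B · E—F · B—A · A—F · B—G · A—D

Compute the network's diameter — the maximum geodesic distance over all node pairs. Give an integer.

3

Eccentricity of each node (its greatest distance to any other): A:2, B:2, C:3, D:2, E:2, F:3, G:2, H:3.
The maximum eccentricity is 3, realized for instance by the pair H–F via H – B – A – F. So the diameter is 3.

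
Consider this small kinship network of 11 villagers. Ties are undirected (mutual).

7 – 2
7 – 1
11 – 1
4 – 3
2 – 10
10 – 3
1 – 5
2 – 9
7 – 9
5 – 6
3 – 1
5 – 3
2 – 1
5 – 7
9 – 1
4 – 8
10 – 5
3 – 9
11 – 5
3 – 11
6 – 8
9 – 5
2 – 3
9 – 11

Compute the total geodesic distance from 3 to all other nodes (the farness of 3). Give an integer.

Distances from 3: 1:1, 2:1, 4:1, 5:1, 6:2, 7:2, 8:2, 9:1, 10:1, 11:1.
Sum = 1 + 1 + 1 + 1 + 2 + 2 + 2 + 1 + 1 + 1 = 13.

13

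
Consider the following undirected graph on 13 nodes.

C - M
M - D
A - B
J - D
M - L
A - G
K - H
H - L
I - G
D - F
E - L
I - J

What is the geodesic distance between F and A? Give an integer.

5

One shortest route is F – D – J – I – G – A, which uses 5 edges, and at distance 4 from F we only reach {E, G, H}, which does not include A. So d(F,A) = 5.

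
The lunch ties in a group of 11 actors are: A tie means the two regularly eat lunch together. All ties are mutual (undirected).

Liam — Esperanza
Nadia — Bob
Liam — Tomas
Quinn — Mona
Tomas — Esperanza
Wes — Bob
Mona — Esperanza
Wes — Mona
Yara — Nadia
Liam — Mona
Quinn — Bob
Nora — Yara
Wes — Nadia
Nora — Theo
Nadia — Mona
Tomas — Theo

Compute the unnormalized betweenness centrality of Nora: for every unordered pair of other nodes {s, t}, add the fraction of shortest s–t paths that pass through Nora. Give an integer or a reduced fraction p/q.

Pairs whose geodesics pass through Nora — Yara–Tomas: 1; Yara–Theo: 1; Nadia–Theo: 1; Wes–Theo: 1/3; Bob–Theo: 1.
All other pairs contribute 0.
Summing the contributions gives betweenness(Nora) = 13/3.

13/3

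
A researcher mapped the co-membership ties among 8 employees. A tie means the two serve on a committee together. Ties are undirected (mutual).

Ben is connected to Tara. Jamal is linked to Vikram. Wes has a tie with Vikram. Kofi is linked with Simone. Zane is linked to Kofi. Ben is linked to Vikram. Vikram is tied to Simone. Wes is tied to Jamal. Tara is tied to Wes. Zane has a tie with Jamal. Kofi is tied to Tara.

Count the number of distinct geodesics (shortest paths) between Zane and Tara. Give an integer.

1

The shortest distance is 2, and the only length-2 path is Zane–Kofi–Tara. So there is exactly 1 shortest path.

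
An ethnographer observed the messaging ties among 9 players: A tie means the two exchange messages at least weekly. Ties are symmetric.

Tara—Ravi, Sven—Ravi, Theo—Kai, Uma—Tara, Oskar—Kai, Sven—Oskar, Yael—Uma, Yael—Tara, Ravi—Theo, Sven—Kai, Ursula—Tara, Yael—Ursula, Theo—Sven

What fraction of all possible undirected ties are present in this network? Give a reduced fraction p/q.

13/36

There are 13 edges and 9 nodes, so the maximum possible is C(9,2) = 36.
Density = 13/36.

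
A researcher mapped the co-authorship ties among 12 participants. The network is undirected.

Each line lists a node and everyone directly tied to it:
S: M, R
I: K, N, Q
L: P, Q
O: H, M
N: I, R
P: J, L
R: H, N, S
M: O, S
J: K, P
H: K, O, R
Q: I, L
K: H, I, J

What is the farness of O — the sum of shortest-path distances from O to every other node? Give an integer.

Distances from O: H:1, I:3, J:3, K:2, L:5, M:1, N:3, P:4, Q:4, R:2, S:2.
Sum = 1 + 3 + 3 + 2 + 5 + 1 + 3 + 4 + 4 + 2 + 2 = 30.

30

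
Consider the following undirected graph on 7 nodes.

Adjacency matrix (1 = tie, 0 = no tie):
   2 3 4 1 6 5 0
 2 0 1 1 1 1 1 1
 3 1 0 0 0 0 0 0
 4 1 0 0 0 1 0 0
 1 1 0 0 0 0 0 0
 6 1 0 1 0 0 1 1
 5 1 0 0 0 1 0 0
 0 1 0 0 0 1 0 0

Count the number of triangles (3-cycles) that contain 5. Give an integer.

1

5's neighbors: 2 and 6.
Neighbor pairs that are themselves tied: 5–2–6. Each forms one triangle with 5, for 1 in total.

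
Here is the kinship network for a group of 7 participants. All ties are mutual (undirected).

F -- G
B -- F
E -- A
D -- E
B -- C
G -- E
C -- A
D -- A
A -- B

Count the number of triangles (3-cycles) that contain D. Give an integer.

1

D's neighbors: A and E.
Neighbor pairs that are themselves tied: D–A–E. Each forms one triangle with D, for 1 in total.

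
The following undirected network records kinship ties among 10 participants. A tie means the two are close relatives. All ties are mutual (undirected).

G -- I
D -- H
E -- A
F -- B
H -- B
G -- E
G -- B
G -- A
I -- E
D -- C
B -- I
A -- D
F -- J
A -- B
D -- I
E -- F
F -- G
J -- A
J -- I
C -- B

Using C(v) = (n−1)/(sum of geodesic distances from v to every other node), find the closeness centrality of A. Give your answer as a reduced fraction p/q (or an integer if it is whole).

Distances from A: B:1, C:2, D:1, E:1, F:2, G:1, H:2, I:2, J:1. Sum = 13.
n = 10, so closeness = 9/13.

9/13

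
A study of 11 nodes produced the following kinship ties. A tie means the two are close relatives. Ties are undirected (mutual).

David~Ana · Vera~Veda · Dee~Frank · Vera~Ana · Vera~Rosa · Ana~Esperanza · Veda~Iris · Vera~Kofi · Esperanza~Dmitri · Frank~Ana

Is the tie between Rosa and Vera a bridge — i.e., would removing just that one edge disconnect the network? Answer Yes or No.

Without the Rosa–Vera edge there is no alternate route between Rosa and Vera, so the network disconnects. It is a bridge.

Yes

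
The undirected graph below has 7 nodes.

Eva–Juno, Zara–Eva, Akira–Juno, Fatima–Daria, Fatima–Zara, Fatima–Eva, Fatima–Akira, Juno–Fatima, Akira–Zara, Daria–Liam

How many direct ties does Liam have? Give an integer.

Liam is directly tied to Daria. That is 1 neighbor, so the degree of Liam is 1.

1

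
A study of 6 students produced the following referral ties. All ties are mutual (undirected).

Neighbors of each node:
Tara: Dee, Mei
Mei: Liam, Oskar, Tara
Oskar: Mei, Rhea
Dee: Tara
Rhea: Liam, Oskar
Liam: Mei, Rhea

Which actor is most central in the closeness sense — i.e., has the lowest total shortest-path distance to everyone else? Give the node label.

Mei

Farness (sum of distances to all others) for each node — Dee:13, Liam:9, Mei:7, Oskar:9, Rhea:11, Tara:9.
The smallest farness is 7, for Mei, so Mei has the highest closeness.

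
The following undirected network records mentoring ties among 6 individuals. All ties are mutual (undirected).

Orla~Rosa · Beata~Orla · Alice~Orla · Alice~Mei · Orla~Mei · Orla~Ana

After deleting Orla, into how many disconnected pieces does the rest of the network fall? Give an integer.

Without Orla, the remaining ties split the others into: {Ana}; {Alice, Mei}; {Rosa}; {Beata}.
That's 4 separate components.

4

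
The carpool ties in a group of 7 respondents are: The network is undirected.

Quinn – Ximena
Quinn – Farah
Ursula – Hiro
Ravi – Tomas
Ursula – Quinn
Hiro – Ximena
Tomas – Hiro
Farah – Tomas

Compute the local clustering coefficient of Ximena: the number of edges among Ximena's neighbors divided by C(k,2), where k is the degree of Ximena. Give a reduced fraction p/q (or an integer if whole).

Ximena's neighbors: Hiro and Quinn (k = 2).
Possible neighbor pairs: C(2,2) = 1. Edges among them: none → e = 0.
Clustering(Ximena) = 0/1.

0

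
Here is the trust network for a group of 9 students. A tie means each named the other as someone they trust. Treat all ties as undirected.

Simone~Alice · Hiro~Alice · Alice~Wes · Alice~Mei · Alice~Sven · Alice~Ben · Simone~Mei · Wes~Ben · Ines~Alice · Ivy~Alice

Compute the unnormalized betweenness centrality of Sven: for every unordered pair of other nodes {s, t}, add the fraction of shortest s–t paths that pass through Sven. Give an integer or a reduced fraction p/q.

No shortest path between any pair of other nodes passes through Sven.
Summing the contributions gives betweenness(Sven) = 0.

0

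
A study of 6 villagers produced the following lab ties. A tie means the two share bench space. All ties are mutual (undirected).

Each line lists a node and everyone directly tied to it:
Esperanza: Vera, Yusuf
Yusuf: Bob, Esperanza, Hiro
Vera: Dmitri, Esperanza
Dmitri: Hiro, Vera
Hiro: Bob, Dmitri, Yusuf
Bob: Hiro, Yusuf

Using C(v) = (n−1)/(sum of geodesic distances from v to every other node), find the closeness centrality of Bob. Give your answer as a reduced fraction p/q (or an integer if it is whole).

5/9

Distances from Bob: Dmitri:2, Esperanza:2, Hiro:1, Vera:3, Yusuf:1. Sum = 9.
n = 6, so closeness = 5/9.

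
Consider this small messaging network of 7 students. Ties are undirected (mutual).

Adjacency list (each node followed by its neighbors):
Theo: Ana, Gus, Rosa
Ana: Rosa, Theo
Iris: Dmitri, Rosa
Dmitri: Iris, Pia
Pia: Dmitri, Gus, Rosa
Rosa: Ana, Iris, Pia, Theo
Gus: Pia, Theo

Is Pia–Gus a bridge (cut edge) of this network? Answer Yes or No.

Even without that edge, Pia still reaches Gus via Pia – Rosa – Theo – Gus, so the network stays connected. Not a bridge.

No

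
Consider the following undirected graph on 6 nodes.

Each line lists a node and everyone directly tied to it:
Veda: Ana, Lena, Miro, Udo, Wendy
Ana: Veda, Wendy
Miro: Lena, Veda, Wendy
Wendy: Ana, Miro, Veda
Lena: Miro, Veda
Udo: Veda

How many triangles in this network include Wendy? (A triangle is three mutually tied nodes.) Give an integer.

2

Wendy's neighbors: Ana, Miro, and Veda.
Neighbor pairs that are themselves tied: Wendy–Ana–Veda; Wendy–Miro–Veda. Each forms one triangle with Wendy, for 2 in total.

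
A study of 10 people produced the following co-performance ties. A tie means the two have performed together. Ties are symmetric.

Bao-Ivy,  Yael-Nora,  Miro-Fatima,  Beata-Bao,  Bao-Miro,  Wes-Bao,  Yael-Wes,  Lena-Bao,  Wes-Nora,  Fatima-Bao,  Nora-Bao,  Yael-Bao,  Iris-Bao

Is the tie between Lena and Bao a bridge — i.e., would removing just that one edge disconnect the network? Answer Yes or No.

Without the Lena–Bao edge there is no alternate route between Lena and Bao, so the network disconnects. It is a bridge.

Yes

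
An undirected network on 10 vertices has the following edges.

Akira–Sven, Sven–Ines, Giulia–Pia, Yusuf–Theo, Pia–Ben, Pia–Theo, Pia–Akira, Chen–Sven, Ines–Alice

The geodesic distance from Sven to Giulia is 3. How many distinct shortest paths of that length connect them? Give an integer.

The shortest distance is 3, and the only length-3 path is Sven–Akira–Pia–Giulia. So there is exactly 1 shortest path.

1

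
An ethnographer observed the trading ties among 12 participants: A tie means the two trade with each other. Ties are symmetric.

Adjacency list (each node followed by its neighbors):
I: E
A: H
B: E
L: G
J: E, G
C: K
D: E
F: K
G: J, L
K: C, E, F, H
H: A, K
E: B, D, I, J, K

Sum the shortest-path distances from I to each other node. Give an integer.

29

Distances from I: A:4, B:2, C:3, D:2, E:1, F:3, G:3, H:3, J:2, K:2, L:4.
Sum = 4 + 2 + 3 + 2 + 1 + 3 + 3 + 3 + 2 + 2 + 4 = 29.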